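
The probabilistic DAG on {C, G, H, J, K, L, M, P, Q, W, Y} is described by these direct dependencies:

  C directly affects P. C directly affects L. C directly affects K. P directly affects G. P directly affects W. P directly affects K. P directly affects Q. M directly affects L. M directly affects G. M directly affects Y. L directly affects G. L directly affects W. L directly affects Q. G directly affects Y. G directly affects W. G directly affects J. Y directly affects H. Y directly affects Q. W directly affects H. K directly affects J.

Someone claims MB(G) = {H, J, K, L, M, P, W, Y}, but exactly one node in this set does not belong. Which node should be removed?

Parents of G: L, M, P.
G has children J, W, Y.
For each child, the remaining parents (spouses of G):
  Y: M
  W: L, P
  J: K
MB(G) = {J, K, L, M, P, W, Y}.
H is neither a parent, child, nor co-parent of G, so it does not belong.

H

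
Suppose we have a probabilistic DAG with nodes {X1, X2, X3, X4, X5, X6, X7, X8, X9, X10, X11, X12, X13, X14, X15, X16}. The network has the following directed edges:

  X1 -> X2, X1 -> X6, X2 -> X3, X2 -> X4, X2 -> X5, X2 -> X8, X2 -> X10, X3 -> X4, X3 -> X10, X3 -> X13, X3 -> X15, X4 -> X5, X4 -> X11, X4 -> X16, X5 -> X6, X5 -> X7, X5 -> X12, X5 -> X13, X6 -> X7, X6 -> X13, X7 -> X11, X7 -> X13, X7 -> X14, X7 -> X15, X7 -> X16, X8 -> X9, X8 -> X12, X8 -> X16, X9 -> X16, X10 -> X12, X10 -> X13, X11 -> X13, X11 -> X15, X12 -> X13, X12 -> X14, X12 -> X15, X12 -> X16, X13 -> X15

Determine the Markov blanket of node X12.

{X3, X4, X5, X6, X7, X8, X9, X10, X11, X13, X14, X15, X16}

Parents of X12: X5, X8, X10.
X12's children: X13, X14, X15, X16.
Co-parents of X12 (other parents of its children):
  X13: X3, X5, X6, X7, X10, X11
  X14: X7
  X15: X3, X7, X11, X13
  X16: X4, X7, X8, X9
So the Markov blanket of X12 is {X3, X4, X5, X6, X7, X8, X9, X10, X11, X13, X14, X15, X16}.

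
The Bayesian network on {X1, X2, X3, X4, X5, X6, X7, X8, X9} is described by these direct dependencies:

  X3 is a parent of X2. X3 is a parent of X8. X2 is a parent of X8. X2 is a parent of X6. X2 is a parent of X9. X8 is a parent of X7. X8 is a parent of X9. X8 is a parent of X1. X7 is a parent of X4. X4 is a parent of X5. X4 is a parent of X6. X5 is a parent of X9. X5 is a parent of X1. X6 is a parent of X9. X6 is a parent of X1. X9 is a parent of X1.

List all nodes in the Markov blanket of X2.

{X3, X4, X5, X6, X8, X9}

X2 has parent X3.
X2 has children X6, X8, X9.
For each child, the remaining parents (spouses of X2):
  X8: X3
  X6: X4
  X9: X5, X6, X8
Taking the union gives {X3, X4, X5, X6, X8, X9}.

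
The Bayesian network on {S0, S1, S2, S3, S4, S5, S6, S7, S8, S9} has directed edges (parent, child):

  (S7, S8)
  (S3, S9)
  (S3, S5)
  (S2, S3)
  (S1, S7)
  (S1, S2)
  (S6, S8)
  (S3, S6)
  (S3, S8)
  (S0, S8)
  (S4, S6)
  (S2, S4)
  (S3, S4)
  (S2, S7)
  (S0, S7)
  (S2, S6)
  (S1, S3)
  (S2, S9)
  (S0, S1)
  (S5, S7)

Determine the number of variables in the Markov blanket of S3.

9

The Markov blanket of a node is its parents, its children, and the other parents of its children.
S3's parents: S1, S2.
Children of S3: S4, S5, S6, S8, S9.
Parents of each child, excluding S3:
  S4: S2
  S5: —
  S6: S2, S4
  S8: S0, S6, S7
  S9: S2
MB(S3) = {S0, S1, S2, S4, S5, S6, S7, S8, S9}, which has 9 nodes.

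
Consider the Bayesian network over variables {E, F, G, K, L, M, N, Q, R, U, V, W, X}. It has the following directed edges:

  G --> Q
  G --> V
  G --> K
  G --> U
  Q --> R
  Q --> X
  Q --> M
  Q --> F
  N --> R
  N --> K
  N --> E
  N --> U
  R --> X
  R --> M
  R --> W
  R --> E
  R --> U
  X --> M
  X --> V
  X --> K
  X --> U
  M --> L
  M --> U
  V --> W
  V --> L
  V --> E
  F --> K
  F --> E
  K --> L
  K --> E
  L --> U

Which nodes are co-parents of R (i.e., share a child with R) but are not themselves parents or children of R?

Children of R: E, M, U, W, X.
  X's other parent is Q.
  M also has parents Q, X.
  W also has parent V.
  parents(E) \ {R} = {F, K, N, V}.
  parents(U) \ {R} = {G, L, M, N, X}.
Excluding nodes already adjacent to R (E, M, N, Q, U, W, X), the co-parent-only contribution is {F, G, K, L, V}.

{F, G, K, L, V}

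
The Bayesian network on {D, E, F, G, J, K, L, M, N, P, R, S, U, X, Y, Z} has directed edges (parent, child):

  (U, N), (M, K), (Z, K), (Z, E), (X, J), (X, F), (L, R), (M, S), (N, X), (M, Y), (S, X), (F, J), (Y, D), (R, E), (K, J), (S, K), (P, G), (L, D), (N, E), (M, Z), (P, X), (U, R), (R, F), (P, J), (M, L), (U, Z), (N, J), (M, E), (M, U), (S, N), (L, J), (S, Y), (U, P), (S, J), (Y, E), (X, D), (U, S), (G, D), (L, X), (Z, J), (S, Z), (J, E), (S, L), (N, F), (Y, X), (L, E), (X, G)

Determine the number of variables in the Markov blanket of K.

9

Parents of K: M, S, Z.
K's children: J.
Parents of each child, excluding K:
  J also has parents F, L, N, P, S, X, Z.
MB(K) = {F, J, L, M, N, P, S, X, Z}, which has 9 nodes.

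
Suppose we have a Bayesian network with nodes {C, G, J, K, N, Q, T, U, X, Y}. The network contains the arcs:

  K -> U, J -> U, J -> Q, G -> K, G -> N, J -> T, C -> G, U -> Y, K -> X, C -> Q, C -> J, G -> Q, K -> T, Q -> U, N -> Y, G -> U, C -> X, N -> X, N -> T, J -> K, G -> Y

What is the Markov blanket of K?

{C, G, J, N, Q, T, U, X}

A node's Markov blanket = Pa ∪ Ch ∪ (parents of Ch other than the node itself).
Ch(K) = {T, U, X}.
Pa(K) = {G, J}.
For each child, the remaining parents (spouses of K):
  parents(T) \ {K} = {J, N}.
  U's other parents are G, J, Q.
  X also has parents C, N.
Taking the union gives {C, G, J, N, Q, T, U, X}.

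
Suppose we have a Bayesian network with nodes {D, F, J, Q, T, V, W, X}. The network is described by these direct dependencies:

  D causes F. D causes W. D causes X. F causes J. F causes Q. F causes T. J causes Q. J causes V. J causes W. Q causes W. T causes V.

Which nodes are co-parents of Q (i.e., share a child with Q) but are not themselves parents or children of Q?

Children of Q: W.
  W: D, J
Excluding nodes already adjacent to Q (F, J, W), the co-parent-only contribution is {D}.

{D}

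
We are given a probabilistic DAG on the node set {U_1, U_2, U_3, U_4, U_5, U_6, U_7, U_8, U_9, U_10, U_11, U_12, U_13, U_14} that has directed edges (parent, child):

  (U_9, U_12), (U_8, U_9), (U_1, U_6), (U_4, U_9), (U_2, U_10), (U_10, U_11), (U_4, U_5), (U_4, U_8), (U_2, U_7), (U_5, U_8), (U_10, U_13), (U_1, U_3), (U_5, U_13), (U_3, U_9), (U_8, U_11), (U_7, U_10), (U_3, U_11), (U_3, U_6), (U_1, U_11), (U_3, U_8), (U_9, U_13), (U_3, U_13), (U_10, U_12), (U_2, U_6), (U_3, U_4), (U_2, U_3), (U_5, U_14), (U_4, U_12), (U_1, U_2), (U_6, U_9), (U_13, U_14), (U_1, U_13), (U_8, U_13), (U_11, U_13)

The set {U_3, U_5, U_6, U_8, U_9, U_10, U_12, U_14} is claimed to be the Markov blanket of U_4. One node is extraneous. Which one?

Recall MB(v) = parents ∪ children ∪ spouses, where spouses are the other parents of v's children.
U_4 has parent U_3.
U_4's children: U_5, U_8, U_9, U_12.
For each child, the remaining parents (spouses of U_4):
  U_5 has no other parent.
  parents(U_8) \ {U_4} = {U_3, U_5}.
  U_9's other parents are U_3, U_6, U_8.
  U_12 also has parents U_9, U_10.
MB(U_4) = {U_3, U_5, U_6, U_8, U_9, U_10, U_12}.
U_14 is neither a parent, child, nor co-parent of U_4, so it does not belong.

U_14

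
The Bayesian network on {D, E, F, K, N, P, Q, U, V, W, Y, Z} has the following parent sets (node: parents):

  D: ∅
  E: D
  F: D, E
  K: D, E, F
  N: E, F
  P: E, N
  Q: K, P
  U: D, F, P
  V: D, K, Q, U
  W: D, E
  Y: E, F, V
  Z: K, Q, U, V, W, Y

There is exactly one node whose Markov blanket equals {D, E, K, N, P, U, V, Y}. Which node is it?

The target node must have every member of {D, E, K, N, P, U, V, Y} as a parent, child, or co-parent, and no others.
Parents of F: D, E; children: K, N, U, Y; co-parents: D, E, P, V.
These exactly cover the given set, so the node is F.

F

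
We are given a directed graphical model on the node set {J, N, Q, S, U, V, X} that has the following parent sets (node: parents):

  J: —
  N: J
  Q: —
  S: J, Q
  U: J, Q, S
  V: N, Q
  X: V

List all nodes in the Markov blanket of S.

A node's Markov blanket = Pa ∪ Ch ∪ (parents of Ch other than the node itself).
Pa(S) = {J, Q}.
S's children: U.
For each child, the remaining parents (spouses of S):
  U: J, Q
So the Markov blanket of S is {J, Q, U}.

{J, Q, U}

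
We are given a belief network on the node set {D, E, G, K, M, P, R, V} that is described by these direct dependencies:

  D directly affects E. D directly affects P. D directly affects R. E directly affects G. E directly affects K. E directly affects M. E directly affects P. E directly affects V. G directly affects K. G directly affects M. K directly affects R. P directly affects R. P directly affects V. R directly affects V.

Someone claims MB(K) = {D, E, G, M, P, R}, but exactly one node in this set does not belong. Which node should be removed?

M

Pa(K) = {E, G}.
Ch(K) = {R}.
Other parents of K's children:
  R also has parents D, P.
MB(K) = {D, E, G, P, R}.
M is neither a parent, child, nor co-parent of K, so it does not belong.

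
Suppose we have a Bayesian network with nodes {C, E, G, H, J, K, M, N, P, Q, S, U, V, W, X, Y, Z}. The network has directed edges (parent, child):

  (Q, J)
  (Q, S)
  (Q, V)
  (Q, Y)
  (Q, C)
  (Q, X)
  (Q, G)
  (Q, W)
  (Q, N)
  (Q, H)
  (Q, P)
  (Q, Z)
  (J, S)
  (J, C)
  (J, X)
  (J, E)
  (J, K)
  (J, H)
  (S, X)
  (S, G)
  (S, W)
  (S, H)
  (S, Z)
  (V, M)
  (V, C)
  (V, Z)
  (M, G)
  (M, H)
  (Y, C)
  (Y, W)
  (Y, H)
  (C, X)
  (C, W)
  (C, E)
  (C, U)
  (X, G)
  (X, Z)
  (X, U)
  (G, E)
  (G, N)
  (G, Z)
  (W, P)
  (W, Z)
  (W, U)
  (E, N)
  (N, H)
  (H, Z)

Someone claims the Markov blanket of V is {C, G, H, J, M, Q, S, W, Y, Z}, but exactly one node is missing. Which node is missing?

X

V has parent Q.
V's children: C, M, Z.
Other parents of V's children:
  M: —
  C: J, Q, Y
  Z: G, H, Q, S, W, X
MB(V) = {C, G, H, J, M, Q, S, W, X, Y, Z}.
Comparing with the claimed set, X is missing.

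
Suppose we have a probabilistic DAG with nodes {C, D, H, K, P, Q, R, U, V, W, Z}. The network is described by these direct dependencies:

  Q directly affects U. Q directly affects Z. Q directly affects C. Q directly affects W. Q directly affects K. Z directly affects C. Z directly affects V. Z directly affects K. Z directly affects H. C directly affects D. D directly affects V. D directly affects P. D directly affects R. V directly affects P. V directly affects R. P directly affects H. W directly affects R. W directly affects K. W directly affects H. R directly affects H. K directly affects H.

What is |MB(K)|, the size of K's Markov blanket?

Recall MB(v) = parents ∪ children ∪ spouses, where spouses are the other parents of v's children.
Parents of K: Q, W, Z.
Children of K: H.
Co-parents of K (other parents of its children):
  H also has parents P, R, W, Z.
MB(K) = {H, P, Q, R, W, Z}, which has 6 nodes.

6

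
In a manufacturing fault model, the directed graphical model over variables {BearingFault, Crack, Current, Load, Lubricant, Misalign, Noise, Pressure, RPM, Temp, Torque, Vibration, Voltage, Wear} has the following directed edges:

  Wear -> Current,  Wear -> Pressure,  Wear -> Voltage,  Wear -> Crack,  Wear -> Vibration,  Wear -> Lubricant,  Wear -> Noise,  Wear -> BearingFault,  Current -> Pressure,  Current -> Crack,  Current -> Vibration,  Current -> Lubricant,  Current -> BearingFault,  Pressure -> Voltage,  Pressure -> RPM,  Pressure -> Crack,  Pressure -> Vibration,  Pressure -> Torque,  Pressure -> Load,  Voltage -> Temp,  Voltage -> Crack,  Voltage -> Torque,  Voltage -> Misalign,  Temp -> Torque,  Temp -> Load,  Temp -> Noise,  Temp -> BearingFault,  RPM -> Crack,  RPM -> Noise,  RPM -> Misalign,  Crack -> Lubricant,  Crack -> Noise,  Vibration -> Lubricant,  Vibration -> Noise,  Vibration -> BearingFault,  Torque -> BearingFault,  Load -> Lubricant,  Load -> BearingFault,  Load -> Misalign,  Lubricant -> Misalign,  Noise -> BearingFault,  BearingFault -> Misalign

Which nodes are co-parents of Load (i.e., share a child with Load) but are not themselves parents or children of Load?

Children of Load: BearingFault, Lubricant, Misalign.
  parents(Lubricant) \ {Load} = {Crack, Current, Vibration, Wear}.
  parents(BearingFault) \ {Load} = {Current, Noise, Temp, Torque, Vibration, Wear}.
  Misalign's other parents are BearingFault, Lubricant, RPM, Voltage.
Excluding nodes already adjacent to Load (BearingFault, Lubricant, Misalign, Pressure, Temp), the co-parent-only contribution is {Crack, Current, Noise, RPM, Torque, Vibration, Voltage, Wear}.

{Crack, Current, Noise, RPM, Torque, Vibration, Voltage, Wear}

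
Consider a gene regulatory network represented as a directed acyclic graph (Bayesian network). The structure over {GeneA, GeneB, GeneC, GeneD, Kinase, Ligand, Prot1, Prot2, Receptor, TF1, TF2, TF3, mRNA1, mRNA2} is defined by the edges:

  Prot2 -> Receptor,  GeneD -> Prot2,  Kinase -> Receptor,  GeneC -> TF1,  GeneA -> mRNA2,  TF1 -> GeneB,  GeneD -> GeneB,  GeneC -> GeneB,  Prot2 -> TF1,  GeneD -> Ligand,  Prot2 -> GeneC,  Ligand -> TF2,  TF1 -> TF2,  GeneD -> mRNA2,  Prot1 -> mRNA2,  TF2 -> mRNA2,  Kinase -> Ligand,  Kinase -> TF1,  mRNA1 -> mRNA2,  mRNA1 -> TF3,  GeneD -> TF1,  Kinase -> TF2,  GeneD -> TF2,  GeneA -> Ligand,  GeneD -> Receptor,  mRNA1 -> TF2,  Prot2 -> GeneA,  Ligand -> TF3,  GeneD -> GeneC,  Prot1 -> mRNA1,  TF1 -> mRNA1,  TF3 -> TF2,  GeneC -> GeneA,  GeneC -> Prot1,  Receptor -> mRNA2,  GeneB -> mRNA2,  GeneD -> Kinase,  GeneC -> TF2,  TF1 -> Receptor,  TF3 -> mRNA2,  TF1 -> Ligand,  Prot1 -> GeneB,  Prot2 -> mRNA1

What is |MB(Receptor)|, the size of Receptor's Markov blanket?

Receptor has child mRNA2.
Receptor has parents GeneD, Kinase, Prot2, TF1.
Other parents of Receptor's children:
  mRNA2's other parents are GeneA, GeneB, GeneD, Prot1, TF2, TF3, mRNA1.
MB(Receptor) = {GeneA, GeneB, GeneD, Kinase, Prot1, Prot2, TF1, TF2, TF3, mRNA1, mRNA2}, which has 11 nodes.

11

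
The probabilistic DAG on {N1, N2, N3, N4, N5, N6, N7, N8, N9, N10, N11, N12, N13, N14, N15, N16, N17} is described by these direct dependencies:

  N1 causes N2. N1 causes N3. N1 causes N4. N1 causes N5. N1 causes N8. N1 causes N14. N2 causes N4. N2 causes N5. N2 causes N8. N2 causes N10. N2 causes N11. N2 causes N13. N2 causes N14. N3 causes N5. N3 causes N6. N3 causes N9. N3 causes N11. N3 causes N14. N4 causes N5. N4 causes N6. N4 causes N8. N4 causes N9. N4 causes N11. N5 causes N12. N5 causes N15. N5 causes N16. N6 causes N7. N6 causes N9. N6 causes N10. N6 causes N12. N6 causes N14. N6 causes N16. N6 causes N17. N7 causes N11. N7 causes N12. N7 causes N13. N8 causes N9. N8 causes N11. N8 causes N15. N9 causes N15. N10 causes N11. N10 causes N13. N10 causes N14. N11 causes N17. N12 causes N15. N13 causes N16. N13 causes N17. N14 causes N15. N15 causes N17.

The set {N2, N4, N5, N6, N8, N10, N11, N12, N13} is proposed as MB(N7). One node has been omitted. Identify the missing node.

A node's Markov blanket = Pa ∪ Ch ∪ (parents of Ch other than the node itself).
N7's children: N11, N12, N13.
Parents of N7: N6.
Other parents of N7's children:
  parents(N11) \ {N7} = {N2, N3, N4, N8, N10}.
  parents(N12) \ {N7} = {N5, N6}.
  parents(N13) \ {N7} = {N2, N10}.
MB(N7) = {N2, N3, N4, N5, N6, N8, N10, N11, N12, N13}.
Comparing with the claimed set, N3 is missing.

N3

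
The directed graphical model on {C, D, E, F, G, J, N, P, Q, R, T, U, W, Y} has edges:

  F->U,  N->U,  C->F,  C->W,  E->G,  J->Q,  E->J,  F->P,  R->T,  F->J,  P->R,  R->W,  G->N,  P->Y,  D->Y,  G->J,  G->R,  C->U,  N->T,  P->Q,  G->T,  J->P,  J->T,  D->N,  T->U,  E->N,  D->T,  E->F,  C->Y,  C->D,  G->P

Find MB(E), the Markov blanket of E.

E has children F, G, J, N.
E has no parents.
For each child, the remaining parents (spouses of E):
  parents(F) \ {E} = {C}.
  G has no other parent.
  J also has parents F, G.
  N's other parents are D, G.
So the Markov blanket of E is {C, D, F, G, J, N}.

{C, D, F, G, J, N}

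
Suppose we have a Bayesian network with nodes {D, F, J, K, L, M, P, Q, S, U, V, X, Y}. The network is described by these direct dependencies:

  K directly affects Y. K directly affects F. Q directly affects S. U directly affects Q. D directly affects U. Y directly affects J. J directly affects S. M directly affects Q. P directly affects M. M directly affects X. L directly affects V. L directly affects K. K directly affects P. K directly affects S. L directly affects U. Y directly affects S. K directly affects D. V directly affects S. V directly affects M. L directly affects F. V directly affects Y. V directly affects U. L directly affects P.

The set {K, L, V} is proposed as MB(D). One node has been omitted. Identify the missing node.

U

D's parents: K.
D has child U.
Other parents of D's children:
  U also has parents L, V.
MB(D) = {K, L, U, V}.
Comparing with the claimed set, U is missing.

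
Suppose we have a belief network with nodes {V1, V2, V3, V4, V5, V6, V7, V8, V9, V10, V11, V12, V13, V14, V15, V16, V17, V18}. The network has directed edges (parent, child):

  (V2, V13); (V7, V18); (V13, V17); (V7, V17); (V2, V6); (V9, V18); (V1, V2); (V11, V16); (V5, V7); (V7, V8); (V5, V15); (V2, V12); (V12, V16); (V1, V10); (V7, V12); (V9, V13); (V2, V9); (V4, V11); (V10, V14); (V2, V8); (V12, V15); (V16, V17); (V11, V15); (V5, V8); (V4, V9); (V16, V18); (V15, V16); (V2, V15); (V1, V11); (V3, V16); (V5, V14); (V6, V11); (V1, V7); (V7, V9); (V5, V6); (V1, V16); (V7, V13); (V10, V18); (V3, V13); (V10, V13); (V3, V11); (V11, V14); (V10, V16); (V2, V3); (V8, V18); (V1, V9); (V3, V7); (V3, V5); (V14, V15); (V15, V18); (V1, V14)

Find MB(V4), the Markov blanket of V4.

{V1, V2, V3, V6, V7, V9, V11}

The Markov blanket of a node is its parents, its children, and the other parents of its children.
Parents of V4: none.
Ch(V4) = {V9, V11}.
For each child, the remaining parents (spouses of V4):
  parents(V9) \ {V4} = {V1, V2, V7}.
  parents(V11) \ {V4} = {V1, V3, V6}.
Taking the union gives {V1, V2, V3, V6, V7, V9, V11}.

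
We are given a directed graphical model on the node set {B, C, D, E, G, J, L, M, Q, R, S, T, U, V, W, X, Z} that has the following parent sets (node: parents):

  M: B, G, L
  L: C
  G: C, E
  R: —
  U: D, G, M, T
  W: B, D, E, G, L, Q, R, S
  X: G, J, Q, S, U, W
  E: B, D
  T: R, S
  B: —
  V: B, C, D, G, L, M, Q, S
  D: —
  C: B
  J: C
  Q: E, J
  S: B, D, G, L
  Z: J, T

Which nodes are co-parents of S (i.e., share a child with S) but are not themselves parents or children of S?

{C, E, J, M, Q, R, U}

Children of S: T, V, W, X.
  T's other parent is R.
  parents(V) \ {S} = {B, C, D, G, L, M, Q}.
  W's other parents are B, D, E, G, L, Q, R.
  X's other parents are G, J, Q, U, W.
Excluding nodes already adjacent to S (B, D, G, L, T, V, W, X), the co-parent-only contribution is {C, E, J, M, Q, R, U}.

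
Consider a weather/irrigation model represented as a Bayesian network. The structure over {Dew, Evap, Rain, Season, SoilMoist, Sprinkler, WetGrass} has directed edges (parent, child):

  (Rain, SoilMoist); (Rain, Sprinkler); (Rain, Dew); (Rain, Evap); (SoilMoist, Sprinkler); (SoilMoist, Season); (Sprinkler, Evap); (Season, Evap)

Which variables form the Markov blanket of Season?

By definition, MB(Season) is built from Season's parents, Season's children, and the co-parents of Season.
Season's parents: SoilMoist.
Children of Season: Evap.
Parents of each child, excluding Season:
  Evap: Rain, Sprinkler
So the Markov blanket of Season is {Evap, Rain, SoilMoist, Sprinkler}.

{Evap, Rain, SoilMoist, Sprinkler}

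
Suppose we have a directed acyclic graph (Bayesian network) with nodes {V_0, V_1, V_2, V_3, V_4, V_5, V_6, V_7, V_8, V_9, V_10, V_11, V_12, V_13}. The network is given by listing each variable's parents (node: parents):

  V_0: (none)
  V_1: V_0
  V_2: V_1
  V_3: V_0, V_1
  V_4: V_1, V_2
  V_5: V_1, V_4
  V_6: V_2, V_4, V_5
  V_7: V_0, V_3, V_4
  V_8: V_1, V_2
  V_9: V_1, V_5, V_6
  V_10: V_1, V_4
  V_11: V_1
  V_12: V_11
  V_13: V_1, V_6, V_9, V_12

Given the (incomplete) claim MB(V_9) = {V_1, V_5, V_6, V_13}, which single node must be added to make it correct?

Recall MB(v) = parents ∪ children ∪ spouses, where spouses are the other parents of v's children.
Pa(V_9) = {V_1, V_5, V_6}.
V_9 has child V_13.
For each child, the remaining parents (spouses of V_9):
  V_13 also has parents V_1, V_6, V_12.
MB(V_9) = {V_1, V_5, V_6, V_12, V_13}.
Comparing with the claimed set, V_12 is missing.

V_12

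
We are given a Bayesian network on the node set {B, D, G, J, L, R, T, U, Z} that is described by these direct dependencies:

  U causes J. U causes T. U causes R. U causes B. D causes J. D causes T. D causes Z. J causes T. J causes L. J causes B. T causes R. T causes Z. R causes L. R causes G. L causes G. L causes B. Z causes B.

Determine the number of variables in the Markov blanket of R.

5

A node's Markov blanket = Pa ∪ Ch ∪ (parents of Ch other than the node itself).
R has parents T, U.
Ch(R) = {G, L}.
For each child, the remaining parents (spouses of R):
  L: J
  G: L
MB(R) = {G, J, L, T, U}, which has 5 nodes.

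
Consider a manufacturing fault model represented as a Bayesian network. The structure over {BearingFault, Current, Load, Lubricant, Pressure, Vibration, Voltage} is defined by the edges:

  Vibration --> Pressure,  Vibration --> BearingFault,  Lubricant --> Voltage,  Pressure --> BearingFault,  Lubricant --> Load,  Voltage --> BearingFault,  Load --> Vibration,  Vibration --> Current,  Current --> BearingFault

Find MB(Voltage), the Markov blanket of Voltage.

{BearingFault, Current, Lubricant, Pressure, Vibration}

A node's Markov blanket = Pa ∪ Ch ∪ (parents of Ch other than the node itself).
Voltage has parent Lubricant.
Children of Voltage: BearingFault.
Co-parents of Voltage (other parents of its children):
  BearingFault's other parents are Current, Pressure, Vibration.
So the Markov blanket of Voltage is {BearingFault, Current, Lubricant, Pressure, Vibration}.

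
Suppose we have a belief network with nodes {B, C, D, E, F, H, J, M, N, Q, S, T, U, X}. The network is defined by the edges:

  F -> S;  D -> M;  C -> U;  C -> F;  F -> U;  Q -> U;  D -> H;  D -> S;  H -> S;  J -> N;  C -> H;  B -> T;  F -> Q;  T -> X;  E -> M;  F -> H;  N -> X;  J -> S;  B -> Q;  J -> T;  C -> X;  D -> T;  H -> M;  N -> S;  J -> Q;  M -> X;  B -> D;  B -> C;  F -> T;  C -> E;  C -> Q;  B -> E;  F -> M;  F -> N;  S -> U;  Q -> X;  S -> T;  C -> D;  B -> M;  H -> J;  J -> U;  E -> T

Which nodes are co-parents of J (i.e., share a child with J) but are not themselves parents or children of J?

Children of J: N, Q, S, T, U.
  parents(N) \ {J} = {F}.
  Q also has parents B, C, F.
  S's other parents are D, F, H, N.
  parents(T) \ {J} = {B, D, E, F, S}.
  U also has parents C, F, Q, S.
Excluding nodes already adjacent to J (H, N, Q, S, T, U), the co-parent-only contribution is {B, C, D, E, F}.

{B, C, D, E, F}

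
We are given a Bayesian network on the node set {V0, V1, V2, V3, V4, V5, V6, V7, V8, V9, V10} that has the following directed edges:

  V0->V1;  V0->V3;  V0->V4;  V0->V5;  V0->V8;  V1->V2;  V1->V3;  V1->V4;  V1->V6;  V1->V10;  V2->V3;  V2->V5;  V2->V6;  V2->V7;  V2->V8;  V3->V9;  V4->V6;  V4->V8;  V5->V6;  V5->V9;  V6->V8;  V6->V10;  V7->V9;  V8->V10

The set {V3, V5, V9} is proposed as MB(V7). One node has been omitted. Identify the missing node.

V2

Recall MB(v) = parents ∪ children ∪ spouses, where spouses are the other parents of v's children.
Parents of V7: V2.
Ch(V7) = {V9}.
Co-parents of V7 (other parents of its children):
  V9's other parents are V3, V5.
MB(V7) = {V2, V3, V5, V9}.
Comparing with the claimed set, V2 is missing.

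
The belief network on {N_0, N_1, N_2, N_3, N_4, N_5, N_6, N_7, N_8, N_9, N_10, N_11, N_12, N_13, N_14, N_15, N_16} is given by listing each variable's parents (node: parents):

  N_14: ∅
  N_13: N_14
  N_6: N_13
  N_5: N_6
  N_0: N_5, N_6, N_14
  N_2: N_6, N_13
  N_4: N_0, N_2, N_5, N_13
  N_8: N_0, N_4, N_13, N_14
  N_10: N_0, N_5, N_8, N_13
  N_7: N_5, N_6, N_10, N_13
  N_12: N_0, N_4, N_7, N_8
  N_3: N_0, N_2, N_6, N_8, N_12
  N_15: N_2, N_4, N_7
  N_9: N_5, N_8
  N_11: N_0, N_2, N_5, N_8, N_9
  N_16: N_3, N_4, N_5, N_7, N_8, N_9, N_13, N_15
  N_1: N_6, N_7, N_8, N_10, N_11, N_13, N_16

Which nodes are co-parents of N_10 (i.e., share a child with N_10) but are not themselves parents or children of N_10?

{N_6, N_11, N_16}

Children of N_10: N_1, N_7.
  N_7 also has parents N_5, N_6, N_13.
  parents(N_1) \ {N_10} = {N_6, N_7, N_8, N_11, N_13, N_16}.
Excluding nodes already adjacent to N_10 (N_0, N_1, N_5, N_7, N_8, N_13), the co-parent-only contribution is {N_6, N_11, N_16}.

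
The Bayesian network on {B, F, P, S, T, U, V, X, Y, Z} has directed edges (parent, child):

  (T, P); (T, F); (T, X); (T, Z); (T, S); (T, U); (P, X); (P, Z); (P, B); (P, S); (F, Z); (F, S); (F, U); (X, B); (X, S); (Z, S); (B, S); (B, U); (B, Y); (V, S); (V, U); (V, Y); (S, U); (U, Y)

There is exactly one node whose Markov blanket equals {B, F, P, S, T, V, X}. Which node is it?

Z

The target node must have every member of {B, F, P, S, T, V, X} as a parent, child, or co-parent, and no others.
Parents of Z: F, P, T; children: S; co-parents: B, F, P, T, V, X.
These exactly cover the given set, so the node is Z.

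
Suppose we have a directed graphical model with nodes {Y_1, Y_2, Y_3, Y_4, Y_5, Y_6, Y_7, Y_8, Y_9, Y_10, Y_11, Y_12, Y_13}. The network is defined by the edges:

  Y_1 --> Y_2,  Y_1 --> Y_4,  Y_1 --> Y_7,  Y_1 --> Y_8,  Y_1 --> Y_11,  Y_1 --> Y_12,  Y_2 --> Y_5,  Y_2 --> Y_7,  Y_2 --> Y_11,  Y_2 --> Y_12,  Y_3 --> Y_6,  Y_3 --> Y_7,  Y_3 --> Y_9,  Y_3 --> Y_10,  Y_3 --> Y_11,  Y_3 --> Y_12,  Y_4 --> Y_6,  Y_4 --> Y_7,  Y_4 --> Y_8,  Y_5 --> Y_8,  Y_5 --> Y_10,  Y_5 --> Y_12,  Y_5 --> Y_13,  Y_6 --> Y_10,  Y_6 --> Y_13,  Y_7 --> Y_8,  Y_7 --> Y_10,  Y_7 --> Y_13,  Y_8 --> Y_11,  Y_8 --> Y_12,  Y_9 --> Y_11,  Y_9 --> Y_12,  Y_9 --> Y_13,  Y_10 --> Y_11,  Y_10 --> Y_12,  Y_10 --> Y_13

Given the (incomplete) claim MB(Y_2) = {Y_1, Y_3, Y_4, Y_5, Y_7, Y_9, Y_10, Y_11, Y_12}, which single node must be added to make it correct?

Y_8

Parents of Y_2: Y_1.
Y_2's children: Y_5, Y_7, Y_11, Y_12.
For each child, the remaining parents (spouses of Y_2):
  Y_5 has no other parent.
  Y_7's other parents are Y_1, Y_3, Y_4.
  Y_11 also has parents Y_1, Y_3, Y_8, Y_9, Y_10.
  Y_12's other parents are Y_1, Y_3, Y_5, Y_8, Y_9, Y_10.
MB(Y_2) = {Y_1, Y_3, Y_4, Y_5, Y_7, Y_8, Y_9, Y_10, Y_11, Y_12}.
Comparing with the claimed set, Y_8 is missing.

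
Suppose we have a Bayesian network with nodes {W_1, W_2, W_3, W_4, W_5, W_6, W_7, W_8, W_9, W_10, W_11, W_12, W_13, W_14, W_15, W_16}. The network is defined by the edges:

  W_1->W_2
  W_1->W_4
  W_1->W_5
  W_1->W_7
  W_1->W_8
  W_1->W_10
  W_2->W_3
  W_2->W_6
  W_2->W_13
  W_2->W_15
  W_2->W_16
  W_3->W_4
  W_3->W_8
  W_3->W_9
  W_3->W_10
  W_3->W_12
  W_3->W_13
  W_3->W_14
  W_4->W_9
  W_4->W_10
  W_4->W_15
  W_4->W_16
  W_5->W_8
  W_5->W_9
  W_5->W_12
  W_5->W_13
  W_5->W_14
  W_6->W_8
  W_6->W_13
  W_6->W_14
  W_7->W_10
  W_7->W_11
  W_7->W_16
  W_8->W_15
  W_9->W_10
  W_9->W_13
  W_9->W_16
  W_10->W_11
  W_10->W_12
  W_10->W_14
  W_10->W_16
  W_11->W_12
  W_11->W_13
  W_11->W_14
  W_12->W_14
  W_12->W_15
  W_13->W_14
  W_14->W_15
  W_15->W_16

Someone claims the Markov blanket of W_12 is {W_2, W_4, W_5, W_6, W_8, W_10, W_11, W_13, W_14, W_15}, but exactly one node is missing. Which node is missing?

W_3

W_12 has children W_14, W_15.
W_12's parents: W_3, W_5, W_10, W_11.
Parents of each child, excluding W_12:
  W_14 also has parents W_3, W_5, W_6, W_10, W_11, W_13.
  parents(W_15) \ {W_12} = {W_2, W_4, W_8, W_14}.
MB(W_12) = {W_2, W_3, W_4, W_5, W_6, W_8, W_10, W_11, W_13, W_14, W_15}.
Comparing with the claimed set, W_3 is missing.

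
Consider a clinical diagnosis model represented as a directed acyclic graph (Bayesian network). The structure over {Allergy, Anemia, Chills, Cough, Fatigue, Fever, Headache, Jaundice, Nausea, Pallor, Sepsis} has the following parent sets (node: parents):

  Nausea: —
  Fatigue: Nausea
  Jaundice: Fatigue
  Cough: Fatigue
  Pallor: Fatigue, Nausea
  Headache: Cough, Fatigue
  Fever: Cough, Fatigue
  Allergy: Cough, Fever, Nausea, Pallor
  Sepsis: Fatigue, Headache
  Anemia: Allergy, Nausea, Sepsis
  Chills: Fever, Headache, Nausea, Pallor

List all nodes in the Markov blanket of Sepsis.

A node's Markov blanket = Pa ∪ Ch ∪ (parents of Ch other than the node itself).
Sepsis's children: Anemia.
Parents of Sepsis: Fatigue, Headache.
Parents of each child, excluding Sepsis:
  Anemia's other parents are Allergy, Nausea.
So the Markov blanket of Sepsis is {Allergy, Anemia, Fatigue, Headache, Nausea}.

{Allergy, Anemia, Fatigue, Headache, Nausea}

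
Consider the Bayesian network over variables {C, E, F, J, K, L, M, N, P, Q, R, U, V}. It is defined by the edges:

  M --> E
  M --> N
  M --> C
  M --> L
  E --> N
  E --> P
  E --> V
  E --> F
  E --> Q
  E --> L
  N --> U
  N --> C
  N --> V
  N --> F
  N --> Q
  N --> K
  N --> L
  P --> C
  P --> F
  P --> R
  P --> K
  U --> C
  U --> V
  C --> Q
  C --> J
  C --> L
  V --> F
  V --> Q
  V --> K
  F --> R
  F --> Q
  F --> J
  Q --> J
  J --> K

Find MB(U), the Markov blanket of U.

U has children C, V.
Parents of U: N.
Other parents of U's children:
  C: M, N, P
  V: E, N
So the Markov blanket of U is {C, E, M, N, P, V}.

{C, E, M, N, P, V}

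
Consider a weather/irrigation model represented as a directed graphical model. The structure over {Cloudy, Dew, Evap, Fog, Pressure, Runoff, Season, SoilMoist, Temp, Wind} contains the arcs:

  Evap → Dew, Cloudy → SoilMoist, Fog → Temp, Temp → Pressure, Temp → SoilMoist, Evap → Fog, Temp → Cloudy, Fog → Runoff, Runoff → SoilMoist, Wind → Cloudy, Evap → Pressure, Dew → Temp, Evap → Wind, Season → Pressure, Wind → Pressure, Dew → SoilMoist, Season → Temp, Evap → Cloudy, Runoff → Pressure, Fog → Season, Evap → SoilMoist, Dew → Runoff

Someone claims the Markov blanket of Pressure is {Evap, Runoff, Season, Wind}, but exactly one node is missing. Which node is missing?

Pressure's parents: Evap, Runoff, Season, Temp, Wind.
Children of Pressure: none.
With no children, Pressure has no spouses; the co-parent set is empty.
MB(Pressure) = {Evap, Runoff, Season, Temp, Wind}.
Comparing with the claimed set, Temp is missing.

Temp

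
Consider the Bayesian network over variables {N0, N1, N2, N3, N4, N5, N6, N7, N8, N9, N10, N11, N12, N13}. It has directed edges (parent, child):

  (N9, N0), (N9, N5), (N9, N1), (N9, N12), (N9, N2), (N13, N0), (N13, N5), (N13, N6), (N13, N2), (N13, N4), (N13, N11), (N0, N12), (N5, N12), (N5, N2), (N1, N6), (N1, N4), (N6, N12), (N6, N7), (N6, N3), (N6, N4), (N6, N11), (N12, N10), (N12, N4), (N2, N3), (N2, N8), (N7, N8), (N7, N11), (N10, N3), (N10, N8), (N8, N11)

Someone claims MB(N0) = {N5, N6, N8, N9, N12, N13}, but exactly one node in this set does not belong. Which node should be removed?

Recall MB(v) = parents ∪ children ∪ spouses, where spouses are the other parents of v's children.
N0's parents: N9, N13.
Children of N0: N12.
Other parents of N0's children:
  N12 also has parents N5, N6, N9.
MB(N0) = {N5, N6, N9, N12, N13}.
N8 is neither a parent, child, nor co-parent of N0, so it does not belong.

N8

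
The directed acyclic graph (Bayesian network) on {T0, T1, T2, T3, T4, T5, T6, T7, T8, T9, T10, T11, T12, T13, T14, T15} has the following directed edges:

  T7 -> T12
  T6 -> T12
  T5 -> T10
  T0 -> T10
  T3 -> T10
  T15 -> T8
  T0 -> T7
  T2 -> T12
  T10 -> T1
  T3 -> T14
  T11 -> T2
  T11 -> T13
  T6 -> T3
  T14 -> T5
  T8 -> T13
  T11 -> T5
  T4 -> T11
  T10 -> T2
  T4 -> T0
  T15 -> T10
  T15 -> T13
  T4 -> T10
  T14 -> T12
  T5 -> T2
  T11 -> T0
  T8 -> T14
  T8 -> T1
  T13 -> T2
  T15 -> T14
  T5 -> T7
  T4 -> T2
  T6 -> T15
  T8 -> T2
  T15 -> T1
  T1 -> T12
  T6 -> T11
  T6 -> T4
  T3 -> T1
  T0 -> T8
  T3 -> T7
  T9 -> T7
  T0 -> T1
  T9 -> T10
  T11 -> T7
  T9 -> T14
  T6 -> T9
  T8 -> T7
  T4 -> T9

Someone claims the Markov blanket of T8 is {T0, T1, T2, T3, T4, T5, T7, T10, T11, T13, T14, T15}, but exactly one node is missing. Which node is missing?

T9

Recall MB(v) = parents ∪ children ∪ spouses, where spouses are the other parents of v's children.
Parents of T8: T0, T15.
T8 has children T1, T2, T7, T13, T14.
Co-parents of T8 (other parents of its children):
  T13's other parents are T11, T15.
  T14 also has parents T3, T9, T15.
  T2's other parents are T4, T5, T10, T11, T13.
  T1's other parents are T0, T3, T10, T15.
  T7 also has parents T0, T3, T5, T9, T11.
MB(T8) = {T0, T1, T2, T3, T4, T5, T7, T9, T10, T11, T13, T14, T15}.
Comparing with the claimed set, T9 is missing.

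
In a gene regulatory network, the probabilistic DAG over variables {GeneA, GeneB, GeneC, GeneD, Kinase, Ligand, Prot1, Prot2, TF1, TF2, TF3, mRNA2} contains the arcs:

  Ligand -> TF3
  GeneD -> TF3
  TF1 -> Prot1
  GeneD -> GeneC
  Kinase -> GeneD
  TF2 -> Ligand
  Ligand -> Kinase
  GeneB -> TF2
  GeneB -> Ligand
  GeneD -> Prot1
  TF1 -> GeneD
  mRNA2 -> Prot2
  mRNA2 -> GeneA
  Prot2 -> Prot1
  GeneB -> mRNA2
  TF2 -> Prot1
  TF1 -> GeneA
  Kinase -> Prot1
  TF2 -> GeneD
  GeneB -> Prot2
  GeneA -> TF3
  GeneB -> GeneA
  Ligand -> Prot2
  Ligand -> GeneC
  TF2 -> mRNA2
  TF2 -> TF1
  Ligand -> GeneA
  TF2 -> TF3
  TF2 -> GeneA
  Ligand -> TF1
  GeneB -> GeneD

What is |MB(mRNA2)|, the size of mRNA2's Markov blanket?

6

Parents of mRNA2: GeneB, TF2.
Children of mRNA2: GeneA, Prot2.
Co-parents of mRNA2 (other parents of its children):
  GeneA also has parents GeneB, Ligand, TF1, TF2.
  parents(Prot2) \ {mRNA2} = {GeneB, Ligand}.
MB(mRNA2) = {GeneA, GeneB, Ligand, Prot2, TF1, TF2}, which has 6 nodes.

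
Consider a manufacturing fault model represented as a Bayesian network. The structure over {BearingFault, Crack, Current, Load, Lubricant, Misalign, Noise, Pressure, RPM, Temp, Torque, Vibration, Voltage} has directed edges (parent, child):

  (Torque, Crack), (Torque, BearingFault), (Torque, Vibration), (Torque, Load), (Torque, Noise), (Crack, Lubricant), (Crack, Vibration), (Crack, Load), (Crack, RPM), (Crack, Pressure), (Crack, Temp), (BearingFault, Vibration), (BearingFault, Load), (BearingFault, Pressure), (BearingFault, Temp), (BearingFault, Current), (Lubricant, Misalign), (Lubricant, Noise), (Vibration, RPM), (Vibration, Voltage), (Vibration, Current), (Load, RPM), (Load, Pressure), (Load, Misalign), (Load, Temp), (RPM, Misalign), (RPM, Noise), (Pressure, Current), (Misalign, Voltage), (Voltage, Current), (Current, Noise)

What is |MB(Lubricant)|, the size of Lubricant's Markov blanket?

7

Parents of Lubricant: Crack.
Lubricant has children Misalign, Noise.
Other parents of Lubricant's children:
  parents(Misalign) \ {Lubricant} = {Load, RPM}.
  parents(Noise) \ {Lubricant} = {Current, RPM, Torque}.
MB(Lubricant) = {Crack, Current, Load, Misalign, Noise, RPM, Torque}, which has 7 nodes.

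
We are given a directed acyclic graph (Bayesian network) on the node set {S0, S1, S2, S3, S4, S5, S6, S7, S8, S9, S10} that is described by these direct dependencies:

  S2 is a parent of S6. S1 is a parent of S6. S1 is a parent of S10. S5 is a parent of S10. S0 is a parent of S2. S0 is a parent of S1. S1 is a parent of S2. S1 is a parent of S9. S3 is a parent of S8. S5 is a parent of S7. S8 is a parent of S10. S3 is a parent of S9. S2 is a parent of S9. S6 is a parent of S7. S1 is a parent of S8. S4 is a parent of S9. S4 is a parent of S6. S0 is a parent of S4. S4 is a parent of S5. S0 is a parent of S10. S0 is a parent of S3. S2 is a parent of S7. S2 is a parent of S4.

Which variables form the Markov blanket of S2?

A node's Markov blanket = Pa ∪ Ch ∪ (parents of Ch other than the node itself).
Ch(S2) = {S4, S6, S7, S9}.
S2's parents: S0, S1.
Parents of each child, excluding S2:
  S4 also has parent S0.
  S6 also has parents S1, S4.
  parents(S7) \ {S2} = {S5, S6}.
  parents(S9) \ {S2} = {S1, S3, S4}.
So the Markov blanket of S2 is {S0, S1, S3, S4, S5, S6, S7, S9}.

{S0, S1, S3, S4, S5, S6, S7, S9}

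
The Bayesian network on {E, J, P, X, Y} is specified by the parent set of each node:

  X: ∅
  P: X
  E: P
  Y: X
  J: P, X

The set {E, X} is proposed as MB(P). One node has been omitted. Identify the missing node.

The Markov blanket of a node is its parents, its children, and the other parents of its children.
P's children: E, J.
Parents of P: X.
Parents of each child, excluding P:
  E has no other parent.
  parents(J) \ {P} = {X}.
MB(P) = {E, J, X}.
Comparing with the claimed set, J is missing.

J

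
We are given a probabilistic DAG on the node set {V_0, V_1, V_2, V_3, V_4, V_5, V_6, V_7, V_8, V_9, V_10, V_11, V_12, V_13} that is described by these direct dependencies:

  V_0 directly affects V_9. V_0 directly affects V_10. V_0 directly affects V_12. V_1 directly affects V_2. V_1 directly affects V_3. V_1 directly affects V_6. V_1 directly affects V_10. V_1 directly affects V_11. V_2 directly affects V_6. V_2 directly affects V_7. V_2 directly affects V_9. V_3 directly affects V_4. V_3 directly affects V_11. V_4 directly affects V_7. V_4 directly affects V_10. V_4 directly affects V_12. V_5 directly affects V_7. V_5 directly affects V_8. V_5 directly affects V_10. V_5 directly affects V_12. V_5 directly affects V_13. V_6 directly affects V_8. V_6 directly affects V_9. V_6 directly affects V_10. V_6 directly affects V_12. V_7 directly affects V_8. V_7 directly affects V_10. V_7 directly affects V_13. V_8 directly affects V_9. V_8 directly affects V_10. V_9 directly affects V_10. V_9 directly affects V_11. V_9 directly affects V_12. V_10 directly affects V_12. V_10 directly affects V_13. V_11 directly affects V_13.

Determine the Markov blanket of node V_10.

V_10 has parents V_0, V_1, V_4, V_5, V_6, V_7, V_8, V_9.
V_10's children: V_12, V_13.
For each child, the remaining parents (spouses of V_10):
  V_12 also has parents V_0, V_4, V_5, V_6, V_9.
  parents(V_13) \ {V_10} = {V_5, V_7, V_11}.
MB(V_10) = {V_0, V_1, V_4, V_5, V_6, V_7, V_8, V_9, V_11, V_12, V_13}.

{V_0, V_1, V_4, V_5, V_6, V_7, V_8, V_9, V_11, V_12, V_13}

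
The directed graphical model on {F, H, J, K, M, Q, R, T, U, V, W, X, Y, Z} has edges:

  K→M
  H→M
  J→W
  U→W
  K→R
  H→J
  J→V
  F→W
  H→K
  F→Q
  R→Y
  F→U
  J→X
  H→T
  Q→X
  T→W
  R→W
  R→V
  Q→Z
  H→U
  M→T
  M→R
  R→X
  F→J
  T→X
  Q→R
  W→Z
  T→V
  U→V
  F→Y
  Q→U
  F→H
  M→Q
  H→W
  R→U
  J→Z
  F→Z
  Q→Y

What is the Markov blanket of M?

M has parents H, K.
M has children Q, R, T.
Parents of each child, excluding M:
  parents(Q) \ {M} = {F}.
  R also has parents K, Q.
  T also has parent H.
So the Markov blanket of M is {F, H, K, Q, R, T}.

{F, H, K, Q, R, T}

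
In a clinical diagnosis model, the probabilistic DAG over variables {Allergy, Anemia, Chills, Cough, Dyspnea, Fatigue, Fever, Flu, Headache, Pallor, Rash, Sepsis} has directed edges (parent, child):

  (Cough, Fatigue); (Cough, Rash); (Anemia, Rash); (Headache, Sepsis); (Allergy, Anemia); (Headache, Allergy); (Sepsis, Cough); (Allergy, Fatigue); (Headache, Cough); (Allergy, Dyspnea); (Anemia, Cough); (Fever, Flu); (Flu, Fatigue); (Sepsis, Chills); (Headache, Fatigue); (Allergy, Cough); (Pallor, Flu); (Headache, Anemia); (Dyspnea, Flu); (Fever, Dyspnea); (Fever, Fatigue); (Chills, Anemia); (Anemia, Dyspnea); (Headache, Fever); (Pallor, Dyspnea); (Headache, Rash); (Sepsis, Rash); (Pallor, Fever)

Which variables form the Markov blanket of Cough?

A node's Markov blanket = Pa ∪ Ch ∪ (parents of Ch other than the node itself).
Cough has parents Allergy, Anemia, Headache, Sepsis.
Cough's children: Fatigue, Rash.
Other parents of Cough's children:
  parents(Fatigue) \ {Cough} = {Allergy, Fever, Flu, Headache}.
  Rash also has parents Anemia, Headache, Sepsis.
Taking the union gives {Allergy, Anemia, Fatigue, Fever, Flu, Headache, Rash, Sepsis}.

{Allergy, Anemia, Fatigue, Fever, Flu, Headache, Rash, Sepsis}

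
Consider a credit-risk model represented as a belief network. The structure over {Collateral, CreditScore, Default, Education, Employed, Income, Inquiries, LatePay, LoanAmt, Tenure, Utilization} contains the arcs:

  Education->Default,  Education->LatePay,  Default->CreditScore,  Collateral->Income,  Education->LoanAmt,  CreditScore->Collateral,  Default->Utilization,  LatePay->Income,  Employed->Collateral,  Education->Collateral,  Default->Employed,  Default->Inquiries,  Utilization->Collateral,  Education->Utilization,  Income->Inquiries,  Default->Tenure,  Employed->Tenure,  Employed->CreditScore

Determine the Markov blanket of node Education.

{Collateral, CreditScore, Default, Employed, LatePay, LoanAmt, Utilization}

Ch(Education) = {Collateral, Default, LatePay, LoanAmt, Utilization}.
Pa(Education) = {}.
Other parents of Education's children:
  Default has no other parent.
  LatePay has no other parent.
  parents(Utilization) \ {Education} = {Default}.
  LoanAmt has no other parent.
  parents(Collateral) \ {Education} = {CreditScore, Employed, Utilization}.
Union: {} ∪ {Collateral, Default, LatePay, LoanAmt, Utilization} ∪ {CreditScore, Default, Employed, Utilization} = {Collateral, CreditScore, Default, Employed, LatePay, LoanAmt, Utilization}.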